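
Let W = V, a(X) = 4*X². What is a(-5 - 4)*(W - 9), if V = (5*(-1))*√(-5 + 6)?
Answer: -4536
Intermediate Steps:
V = -5 (V = -5*√1 = -5*1 = -5)
W = -5
a(-5 - 4)*(W - 9) = (4*(-5 - 4)²)*(-5 - 9) = (4*(-9)²)*(-14) = (4*81)*(-14) = 324*(-14) = -4536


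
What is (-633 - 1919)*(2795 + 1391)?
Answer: -10682672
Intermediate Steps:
(-633 - 1919)*(2795 + 1391) = -2552*4186 = -10682672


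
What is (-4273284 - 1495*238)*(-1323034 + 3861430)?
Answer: -11750473693224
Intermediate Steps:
(-4273284 - 1495*238)*(-1323034 + 3861430) = (-4273284 - 355810)*2538396 = -4629094*2538396 = -11750473693224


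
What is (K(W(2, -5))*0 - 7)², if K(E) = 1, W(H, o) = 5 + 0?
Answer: 49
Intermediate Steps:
W(H, o) = 5
(K(W(2, -5))*0 - 7)² = (1*0 - 7)² = (0 - 7)² = (-7)² = 49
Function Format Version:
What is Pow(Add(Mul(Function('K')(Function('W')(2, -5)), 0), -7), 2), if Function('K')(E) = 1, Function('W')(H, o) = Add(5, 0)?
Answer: 49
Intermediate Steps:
Function('W')(H, o) = 5
Pow(Add(Mul(Function('K')(Function('W')(2, -5)), 0), -7), 2) = Pow(Add(Mul(1, 0), -7), 2) = Pow(Add(0, -7), 2) = Pow(-7, 2) = 49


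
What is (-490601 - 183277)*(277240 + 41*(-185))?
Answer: -181714572090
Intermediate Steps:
(-490601 - 183277)*(277240 + 41*(-185)) = -673878*(277240 - 7585) = -673878*269655 = -181714572090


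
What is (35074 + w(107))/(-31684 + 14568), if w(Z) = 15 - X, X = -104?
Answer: -35193/17116 ≈ -2.0561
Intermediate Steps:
w(Z) = 119 (w(Z) = 15 - 1*(-104) = 15 + 104 = 119)
(35074 + w(107))/(-31684 + 14568) = (35074 + 119)/(-31684 + 14568) = 35193/(-17116) = 35193*(-1/17116) = -35193/17116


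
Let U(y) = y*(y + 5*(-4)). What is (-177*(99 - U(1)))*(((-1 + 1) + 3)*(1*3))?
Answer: -187974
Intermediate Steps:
U(y) = y*(-20 + y) (U(y) = y*(y - 20) = y*(-20 + y))
(-177*(99 - U(1)))*(((-1 + 1) + 3)*(1*3)) = (-177*(99 - (-20 + 1)))*(((-1 + 1) + 3)*(1*3)) = (-177*(99 - (-19)))*((0 + 3)*3) = (-177*(99 - 1*(-19)))*(3*3) = -177*(99 + 19)*9 = -177*118*9 = -20886*9 = -187974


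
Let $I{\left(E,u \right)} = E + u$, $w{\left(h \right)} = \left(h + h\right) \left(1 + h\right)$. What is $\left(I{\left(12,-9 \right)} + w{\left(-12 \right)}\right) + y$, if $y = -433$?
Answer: $-166$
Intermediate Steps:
$w{\left(h \right)} = 2 h \left(1 + h\right)$
$\left(I{\left(12,-9 \right)} + w{\left(-12 \right)}\right) + y = \left(\left(12 - 9\right) + 2 \left(-12\right) \left(1 - 12\right)\right) - 433 = \left(3 + 2 \left(-12\right) \left(-11\right)\right) - 433 = \left(3 + 264\right) - 433 = 267 - 433 = -166$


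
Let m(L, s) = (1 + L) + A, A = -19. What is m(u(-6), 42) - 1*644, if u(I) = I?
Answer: -668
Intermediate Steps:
m(L, s) = -18 + L (m(L, s) = (1 + L) - 19 = -18 + L)
m(u(-6), 42) - 1*644 = (-18 - 6) - 1*644 = -24 - 644 = -668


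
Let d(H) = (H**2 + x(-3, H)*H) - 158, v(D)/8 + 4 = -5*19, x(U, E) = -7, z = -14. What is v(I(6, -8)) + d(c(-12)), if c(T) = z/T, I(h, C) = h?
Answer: -34445/36 ≈ -956.81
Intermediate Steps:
v(D) = -792 (v(D) = -32 + 8*(-5*19) = -32 + 8*(-95) = -32 - 760 = -792)
c(T) = -14/T
d(H) = -158 + H**2 - 7*H (d(H) = (H**2 - 7*H) - 158 = -158 + H**2 - 7*H)
v(I(6, -8)) + d(c(-12)) = -792 + (-158 + (-14/(-12))**2 - (-98)/(-12)) = -792 + (-158 + (-14*(-1/12))**2 - (-98)*(-1)/12) = -792 + (-158 + (7/6)**2 - 7*7/6) = -792 + (-158 + 49/36 - 49/6) = -792 - 5933/36 = -34445/36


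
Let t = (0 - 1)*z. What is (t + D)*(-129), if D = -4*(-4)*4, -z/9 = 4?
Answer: -12900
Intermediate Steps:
z = -36 (z = -9*4 = -36)
D = 64 (D = 16*4 = 64)
t = 36 (t = (0 - 1)*(-36) = -1*(-36) = 36)
(t + D)*(-129) = (36 + 64)*(-129) = 100*(-129) = -12900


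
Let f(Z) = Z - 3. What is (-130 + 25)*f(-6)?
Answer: 945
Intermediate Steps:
f(Z) = -3 + Z
(-130 + 25)*f(-6) = (-130 + 25)*(-3 - 6) = -105*(-9) = 945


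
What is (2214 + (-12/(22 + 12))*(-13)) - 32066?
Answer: -507406/17 ≈ -29847.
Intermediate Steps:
(2214 + (-12/(22 + 12))*(-13)) - 32066 = (2214 + (-12/34)*(-13)) - 32066 = (2214 + ((1/34)*(-12))*(-13)) - 32066 = (2214 - 6/17*(-13)) - 32066 = (2214 + 78/17) - 32066 = 37716/17 - 32066 = -507406/17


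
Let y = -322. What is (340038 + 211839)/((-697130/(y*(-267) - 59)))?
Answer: -9482902491/139426 ≈ -68014.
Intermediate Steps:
(340038 + 211839)/((-697130/(y*(-267) - 59))) = (340038 + 211839)/((-697130/(-322*(-267) - 59))) = 551877/((-697130/(85974 - 59))) = 551877/((-697130/85915)) = 551877/((-697130*1/85915)) = 551877/(-139426/17183) = 551877*(-17183/139426) = -9482902491/139426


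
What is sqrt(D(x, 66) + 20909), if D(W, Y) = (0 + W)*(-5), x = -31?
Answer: 2*sqrt(5266) ≈ 145.13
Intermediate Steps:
D(W, Y) = -5*W (D(W, Y) = W*(-5) = -5*W)
sqrt(D(x, 66) + 20909) = sqrt(-5*(-31) + 20909) = sqrt(155 + 20909) = sqrt(21064) = 2*sqrt(5266)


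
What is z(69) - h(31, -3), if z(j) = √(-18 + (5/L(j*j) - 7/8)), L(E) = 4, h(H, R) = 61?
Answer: -61 + I*√282/4 ≈ -61.0 + 4.1982*I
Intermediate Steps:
z(j) = I*√282/4 (z(j) = √(-18 + (5/4 - 7/8)) = √(-18 + 3/8) = √(-141/8) = I*√282/4)
z(69) - h(31, -3) = I*√282/4 - 1*61 = I*√282/4 - 61 = -61 + I*√282/4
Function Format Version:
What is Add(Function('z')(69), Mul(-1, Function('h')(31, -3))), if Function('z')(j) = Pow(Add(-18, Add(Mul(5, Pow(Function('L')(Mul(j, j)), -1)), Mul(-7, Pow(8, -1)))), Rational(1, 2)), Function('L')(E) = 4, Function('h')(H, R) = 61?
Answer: Add(-61, Mul(Rational(1, 4), I, Pow(282, Rational(1, 2)))) ≈ Add(-61.000, Mul(4.1982, I))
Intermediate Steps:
Function('z')(j) = Mul(Rational(1, 4), I, Pow(282, Rational(1, 2))) (Function('z')(j) = Pow(Add(-18, Add(Mul(5, Pow(4, -1)), Mul(-7, Pow(8, -1)))), Rational(1, 2)) = Pow(Add(-18, Add(Mul(5, Rational(1, 4)), Mul(-7, Rational(1, 8)))), Rational(1, 2)) = Pow(Add(-18, Add(Rational(5, 4), Rational(-7, 8))), Rational(1, 2)) = Pow(Add(-18, Rational(3, 8)), Rational(1, 2)) = Pow(Rational(-141, 8), Rational(1, 2)) = Mul(Rational(1, 4), I, Pow(282, Rational(1, 2))))
Add(Function('z')(69), Mul(-1, Function('h')(31, -3))) = Add(Mul(Rational(1, 4), I, Pow(282, Rational(1, 2))), Mul(-1, 61)) = Add(Mul(Rational(1, 4), I, Pow(282, Rational(1, 2))), -61) = Add(-61, Mul(Rational(1, 4), I, Pow(282, Rational(1, 2))))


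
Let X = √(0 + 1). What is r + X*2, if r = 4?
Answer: 6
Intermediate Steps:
X = 1 (X = √1 = 1)
r + X*2 = 4 + 1*2 = 4 + 2 = 6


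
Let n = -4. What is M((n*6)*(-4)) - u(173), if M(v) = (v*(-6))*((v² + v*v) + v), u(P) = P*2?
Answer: -10672474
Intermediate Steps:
u(P) = 2*P
M(v) = -6*v*(v + 2*v²) (M(v) = (-6*v)*((v² + v²) + v) = (-6*v)*(2*v² + v) = (-6*v)*(v + 2*v²) = -6*v*(v + 2*v²))
M((n*6)*(-4)) - u(173) = (-4*6*(-4))²*(-6 - 12*(-4*6)*(-4)) - 2*173 = (-24*(-4))²*(-6 - (-288)*(-4)) - 1*346 = 96²*(-6 - 12*96) - 346 = 9216*(-6 - 1152) - 346 = 9216*(-1158) - 346 = -10672128 - 346 = -10672474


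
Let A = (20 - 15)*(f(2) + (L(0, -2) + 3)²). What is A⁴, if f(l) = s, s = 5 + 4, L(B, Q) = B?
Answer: 65610000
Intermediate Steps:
s = 9
f(l) = 9
A = 90 (A = (20 - 15)*(9 + (0 + 3)²) = 5*(9 + 3²) = 5*(9 + 9) = 5*18 = 90)
A⁴ = 90⁴ = 65610000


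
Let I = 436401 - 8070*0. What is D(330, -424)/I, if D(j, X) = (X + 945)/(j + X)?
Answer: -521/41021694 ≈ -1.2701e-5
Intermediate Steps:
D(j, X) = (945 + X)/(X + j)
I = 436401 (I = 436401 - 1*0 = 436401 + 0 = 436401)
D(330, -424)/I = ((945 - 424)/(-424 + 330))/436401 = (521/(-94))*(1/436401) = -1/94*521*(1/436401) = -521/94*1/436401 = -521/41021694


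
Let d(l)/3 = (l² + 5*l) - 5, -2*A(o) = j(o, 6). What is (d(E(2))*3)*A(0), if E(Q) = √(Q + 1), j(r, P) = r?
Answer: 0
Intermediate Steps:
A(o) = -o/2
E(Q) = √(1 + Q)
d(l) = -15 + 3*l² + 15*l (d(l) = 3*((l² + 5*l) - 5) = 3*(-5 + l² + 5*l) = -15 + 3*l² + 15*l)
(d(E(2))*3)*A(0) = ((-15 + 3*(√(1 + 2))² + 15*√(1 + 2))*3)*(-½*0) = ((-15 + 3*(√3)² + 15*√3)*3)*0 = ((-15 + 3*3 + 15*√3)*3)*0 = ((-15 + 9 + 15*√3)*3)*0 = ((-6 + 15*√3)*3)*0 = (-18 + 45*√3)*0 = 0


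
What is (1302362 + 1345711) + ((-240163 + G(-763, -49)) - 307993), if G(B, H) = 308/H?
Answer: 14699375/7 ≈ 2.0999e+6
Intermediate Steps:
(1302362 + 1345711) + ((-240163 + G(-763, -49)) - 307993) = (1302362 + 1345711) + ((-240163 + 308/(-49)) - 307993) = 2648073 + ((-240163 + 308*(-1/49)) - 307993) = 2648073 + ((-240163 - 44/7) - 307993) = 2648073 + (-1681185/7 - 307993) = 2648073 - 3837136/7 = 14699375/7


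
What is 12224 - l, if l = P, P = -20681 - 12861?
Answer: 45766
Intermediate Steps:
P = -33542
l = -33542
12224 - l = 12224 - 1*(-33542) = 12224 + 33542 = 45766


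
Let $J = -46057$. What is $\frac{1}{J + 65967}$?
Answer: $\frac{1}{19910} \approx 5.0226 \cdot 10^{-5}$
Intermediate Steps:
$\frac{1}{J + 65967} = \frac{1}{-46057 + 65967} = \frac{1}{19910}$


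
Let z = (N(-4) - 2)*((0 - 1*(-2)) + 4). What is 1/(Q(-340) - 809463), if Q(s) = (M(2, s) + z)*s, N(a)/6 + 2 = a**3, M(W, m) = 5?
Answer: 1/757 ≈ 0.0013210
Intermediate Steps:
N(a) = -12 + 6*a**3
z = -2388 (z = ((-12 + 6*(-4)**3) - 2)*((0 - 1*(-2)) + 4) = ((-12 + 6*(-64)) - 2)*((0 + 2) + 4) = ((-12 - 384) - 2)*(2 + 4) = (-396 - 2)*6 = -398*6 = -2388)
Q(s) = -2383*s (Q(s) = (5 - 2388)*s = -2383*s)
1/(Q(-340) - 809463) = 1/(-2383*(-340) - 809463) = 1/(810220 - 809463) = 1/757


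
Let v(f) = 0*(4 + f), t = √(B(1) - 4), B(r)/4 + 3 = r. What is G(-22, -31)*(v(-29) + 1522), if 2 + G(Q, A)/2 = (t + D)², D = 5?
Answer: 33484 + 60880*I*√3 ≈ 33484.0 + 1.0545e+5*I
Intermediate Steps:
B(r) = -12 + 4*r
t = 2*I*√3 (t = √((-12 + 4*1) - 4) = √((-12 + 4) - 4) = √(-8 - 4) = √(-12) = 2*I*√3 ≈ 3.4641*I)
v(f) = 0
G(Q, A) = -4 + 2*(5 + 2*I*√3)² (G(Q, A) = -4 + 2*(2*I*√3 + 5)² = -4 + 2*(5 + 2*I*√3)²)
G(-22, -31)*(v(-29) + 1522) = (22 + 40*I*√3)*(0 + 1522) = (22 + 40*I*√3)*1522 = 33484 + 60880*I*√3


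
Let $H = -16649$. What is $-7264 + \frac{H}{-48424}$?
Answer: $- \frac{351735287}{48424} \approx -7263.7$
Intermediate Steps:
$-7264 + \frac{H}{-48424} = -7264 - \frac{16649}{-48424} = -7264 - - \frac{16649}{48424} = -7264 + \frac{16649}{48424} = - \frac{351735287}{48424}$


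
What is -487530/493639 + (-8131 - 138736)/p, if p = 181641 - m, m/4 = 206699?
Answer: -34576162591/45496238435 ≈ -0.75998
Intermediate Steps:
m = 826796 (m = 4*206699 = 826796)
p = -645155 (p = 181641 - 1*826796 = 181641 - 826796 = -645155)
-487530/493639 + (-8131 - 138736)/p = -487530/493639 + (-8131 - 138736)/(-645155) = -487530*1/493639 - 146867*(-1/645155) = -487530/493639 + 20981/92165 = -34576162591/45496238435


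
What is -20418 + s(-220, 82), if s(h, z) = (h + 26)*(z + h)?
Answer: 6354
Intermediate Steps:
s(h, z) = (26 + h)*(h + z)
-20418 + s(-220, 82) = -20418 + ((-220)² + 26*(-220) + 26*82 - 220*82) = -20418 + (48400 - 5720 + 2132 - 18040) = -20418 + 26772 = 6354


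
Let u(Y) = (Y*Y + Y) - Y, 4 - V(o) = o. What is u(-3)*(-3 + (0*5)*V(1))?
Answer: -27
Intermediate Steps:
V(o) = 4 - o
u(Y) = Y² (u(Y) = (Y² + Y) - Y = (Y + Y²) - Y = Y²)
u(-3)*(-3 + (0*5)*V(1)) = (-3)²*(-3 + (0*5)*(4 - 1*1)) = 9*(-3 + 0*(4 - 1)) = 9*(-3 + 0*3) = 9*(-3 + 0) = 9*(-3) = -27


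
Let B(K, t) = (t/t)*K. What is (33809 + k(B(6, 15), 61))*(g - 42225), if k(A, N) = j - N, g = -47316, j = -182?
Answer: -3005533206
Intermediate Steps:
B(K, t) = K (B(K, t) = 1*K = K)
k(A, N) = -182 - N
(33809 + k(B(6, 15), 61))*(g - 42225) = (33809 + (-182 - 1*61))*(-47316 - 42225) = (33809 + (-182 - 61))*(-89541) = (33809 - 243)*(-89541) = 33566*(-89541) = -3005533206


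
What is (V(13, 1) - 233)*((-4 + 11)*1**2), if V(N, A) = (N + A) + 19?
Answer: -1400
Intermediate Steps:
V(N, A) = 19 + A + N (V(N, A) = (A + N) + 19 = 19 + A + N)
(V(13, 1) - 233)*((-4 + 11)*1**2) = ((19 + 1 + 13) - 233)*((-4 + 11)*1**2) = (33 - 233)*(7*1) = -200*7 = -1400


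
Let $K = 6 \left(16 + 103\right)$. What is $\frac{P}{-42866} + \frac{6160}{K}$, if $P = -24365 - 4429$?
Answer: $\frac{10164767}{1093083} \approx 9.2992$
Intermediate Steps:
$K = 714$ ($K = 6 \cdot 119 = 714$)
$P = -28794$ ($P = -24365 - 4429 = -28794$)
$\frac{P}{-42866} + \frac{6160}{K} = - \frac{28794}{-42866} + \frac{6160}{714} = \left(-28794\right) \left(- \frac{1}{42866}\right) + 6160 \cdot \frac{1}{714} = \frac{14397}{21433} + \frac{440}{51} = \frac{10164767}{1093083}$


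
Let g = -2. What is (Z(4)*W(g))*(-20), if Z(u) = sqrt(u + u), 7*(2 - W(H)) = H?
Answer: -640*sqrt(2)/7 ≈ -129.30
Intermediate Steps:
W(H) = 2 - H/7
Z(u) = sqrt(2)*sqrt(u) (Z(u) = sqrt(2*u) = sqrt(2)*sqrt(u))
(Z(4)*W(g))*(-20) = ((sqrt(2)*sqrt(4))*(2 - 1/7*(-2)))*(-20) = ((sqrt(2)*2)*(2 + 2/7))*(-20) = ((2*sqrt(2))*(16/7))*(-20) = (32*sqrt(2)/7)*(-20) = -640*sqrt(2)/7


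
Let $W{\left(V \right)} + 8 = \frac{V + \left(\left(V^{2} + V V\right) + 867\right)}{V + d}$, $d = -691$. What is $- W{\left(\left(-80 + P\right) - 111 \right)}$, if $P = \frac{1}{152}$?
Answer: $\frac{932118493}{10188788} \approx 91.485$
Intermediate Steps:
$P = \frac{1}{152} \approx 0.0065789$
$W{\left(V \right)} = -8 + \frac{867 + V + 2 V^{2}}{-691 + V}$ ($W{\left(V \right)} = -8 + \frac{V + \left(\left(V^{2} + V V\right) + 867\right)}{V - 691} = -8 + \frac{V + \left(\left(V^{2} + V^{2}\right) + 867\right)}{-691 + V} = -8 + \frac{V + \left(2 V^{2} + 867\right)}{-691 + V} = -8 + \frac{V + \left(867 + 2 V^{2}\right)}{-691 + V} = -8 + \frac{867 + V + 2 V^{2}}{-691 + V}$)
$- W{\left(\left(-80 + P\right) - 111 \right)} = - \frac{6395 - 7 \left(\left(-80 + \frac{1}{152}\right) - 111\right) + 2 \left(\left(-80 + \frac{1}{152}\right) - 111\right)^{2}}{-691 + \left(\left(-80 + \frac{1}{152}\right) - 111\right)} = - \frac{6395 - 7 \left(- \frac{12159}{152} - 111\right) + 2 \left(- \frac{12159}{152} - 111\right)^{2}}{-691 - \frac{29031}{152}} = - \frac{6395 - - \frac{203217}{152} + 2 \left(- \frac{29031}{152}\right)^{2}}{-691 - \frac{29031}{152}} = - \frac{6395 + \frac{203217}{152} + 2 \cdot \frac{842798961}{23104}}{- \frac{134063}{152}} = - \frac{\left(-152\right) \left(6395 + \frac{203217}{152} + \frac{842798961}{11552}\right)}{134063} = - \frac{\left(-152\right) 932118493}{134063 \cdot 11552} = \left(-1\right) \left(- \frac{932118493}{10188788}\right) = \frac{932118493}{10188788}$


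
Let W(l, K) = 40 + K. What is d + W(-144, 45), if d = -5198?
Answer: -5113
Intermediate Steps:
d + W(-144, 45) = -5198 + (40 + 45) = -5198 + 85 = -5113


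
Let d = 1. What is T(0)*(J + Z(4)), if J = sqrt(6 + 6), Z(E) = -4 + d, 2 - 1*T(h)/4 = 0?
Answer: -24 + 16*sqrt(3) ≈ 3.7128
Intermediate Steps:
T(h) = 8 (T(h) = 8 - 4*0 = 8 + 0 = 8)
Z(E) = -3 (Z(E) = -4 + 1 = -3)
J = 2*sqrt(3) (J = sqrt(12) = 2*sqrt(3) ≈ 3.4641)
T(0)*(J + Z(4)) = 8*(2*sqrt(3) - 3) = 8*(-3 + 2*sqrt(3)) = -24 + 16*sqrt(3)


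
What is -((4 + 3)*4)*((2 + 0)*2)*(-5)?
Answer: 560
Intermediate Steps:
-((4 + 3)*4)*((2 + 0)*2)*(-5) = -(7*4)*(2*2)*(-5) = -28*4*(-5) = -112*(-5) = -1*(-560) = 560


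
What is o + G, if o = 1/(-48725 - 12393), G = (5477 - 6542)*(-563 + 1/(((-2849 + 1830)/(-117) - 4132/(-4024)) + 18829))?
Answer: 81257359184619409657/135520421031094 ≈ 5.9960e+5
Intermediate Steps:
G = 1329516004889505/2217356933 (G = -1065*(-563 + 1/((-1019*(-1/117) - 4132*(-1/4024)) + 18829)) = -1065*(-563 + 1/((1019/117 + 1033/1006) + 18829)) = -1065*(-563 + 1/(1145975/117702 + 18829)) = -1065*(-563 + 1/(2217356933/117702)) = -1065*(-563 + 117702/2217356933) = -1065*(-1248371835577/2217356933) = 1329516004889505/2217356933 ≈ 5.9960e+5)
o = -1/61118 (o = 1/(-61118) = -1/61118 ≈ -1.6362e-5)
o + G = -1/61118 + 1329516004889505/2217356933 = 81257359184619409657/135520421031094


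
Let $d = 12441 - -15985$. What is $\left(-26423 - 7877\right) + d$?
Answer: $-5874$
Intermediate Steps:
$d = 28426$ ($d = 12441 + 15985 = 28426$)
$\left(-26423 - 7877\right) + d = \left(-26423 - 7877\right) + 28426 = -34300 + 28426 = -5874$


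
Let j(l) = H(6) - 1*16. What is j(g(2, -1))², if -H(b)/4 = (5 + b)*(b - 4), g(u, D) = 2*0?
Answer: 10816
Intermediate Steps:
g(u, D) = 0
H(b) = -4*(-4 + b)*(5 + b) (H(b) = -4*(5 + b)*(b - 4) = -4*(5 + b)*(-4 + b) = -4*(-4 + b)*(5 + b))
j(l) = -104 (j(l) = (80 - 4*6 - 4*6²) - 1*16 = (80 - 24 - 4*36) - 16 = (80 - 24 - 144) - 16 = -88 - 16 = -104)
j(g(2, -1))² = (-104)² = 10816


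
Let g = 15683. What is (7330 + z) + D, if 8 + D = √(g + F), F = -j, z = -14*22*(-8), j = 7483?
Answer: 9786 + 10*√82 ≈ 9876.5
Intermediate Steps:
z = 2464 (z = -308*(-8) = 2464)
F = -7483 (F = -1*7483 = -7483)
D = -8 + 10*√82 (D = -8 + √(15683 - 7483) = -8 + √8200 = -8 + 10*√82 ≈ 82.554)
(7330 + z) + D = (7330 + 2464) + (-8 + 10*√82) = 9794 + (-8 + 10*√82) = 9786 + 10*√82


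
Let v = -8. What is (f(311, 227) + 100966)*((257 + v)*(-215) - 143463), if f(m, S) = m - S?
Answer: -19906647900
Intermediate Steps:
(f(311, 227) + 100966)*((257 + v)*(-215) - 143463) = ((311 - 1*227) + 100966)*((257 - 8)*(-215) - 143463) = ((311 - 227) + 100966)*(249*(-215) - 143463) = (84 + 100966)*(-53535 - 143463) = 101050*(-196998) = -19906647900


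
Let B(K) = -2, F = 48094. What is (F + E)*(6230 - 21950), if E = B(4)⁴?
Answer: -756289200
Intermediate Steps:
E = 16 (E = (-2)⁴ = 16)
(F + E)*(6230 - 21950) = (48094 + 16)*(6230 - 21950) = 48110*(-15720) = -756289200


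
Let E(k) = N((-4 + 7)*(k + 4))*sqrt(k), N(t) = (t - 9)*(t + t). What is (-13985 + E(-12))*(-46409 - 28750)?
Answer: 1051098615 - 238103712*I*sqrt(3) ≈ 1.0511e+9 - 4.1241e+8*I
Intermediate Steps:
N(t) = 2*t*(-9 + t) (N(t) = (-9 + t)*(2*t) = 2*t*(-9 + t))
E(k) = 2*sqrt(k)*(3 + 3*k)*(12 + 3*k) (E(k) = (2*((-4 + 7)*(k + 4))*(-9 + (-4 + 7)*(k + 4)))*sqrt(k) = (2*(3*(4 + k))*(-9 + 3*(4 + k)))*sqrt(k) = (2*(12 + 3*k)*(-9 + (12 + 3*k)))*sqrt(k) = (2*(12 + 3*k)*(3 + 3*k))*sqrt(k) = (2*(3 + 3*k)*(12 + 3*k))*sqrt(k) = 2*sqrt(k)*(3 + 3*k)*(12 + 3*k))
(-13985 + E(-12))*(-46409 - 28750) = (-13985 + 18*sqrt(-12)*(1 - 12)*(4 - 12))*(-46409 - 28750) = (-13985 + 18*(2*I*sqrt(3))*(-11)*(-8))*(-75159) = (-13985 + 3168*I*sqrt(3))*(-75159) = 1051098615 - 238103712*I*sqrt(3)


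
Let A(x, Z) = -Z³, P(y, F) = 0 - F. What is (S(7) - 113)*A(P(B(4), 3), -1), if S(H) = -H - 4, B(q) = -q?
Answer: -124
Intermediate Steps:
S(H) = -4 - H
P(y, F) = -F
(S(7) - 113)*A(P(B(4), 3), -1) = ((-4 - 1*7) - 113)*(-1*(-1)³) = ((-4 - 7) - 113)*(-1*(-1)) = (-11 - 113)*1 = -124*1 = -124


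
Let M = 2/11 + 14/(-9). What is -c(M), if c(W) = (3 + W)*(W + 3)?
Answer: -25921/9801 ≈ -2.6447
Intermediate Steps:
M = -136/99 (M = 2*(1/11) + 14*(-⅑) = 2/11 - 14/9 = -136/99 ≈ -1.3737)
c(W) = (3 + W)² (c(W) = (3 + W)*(3 + W) = (3 + W)²)
-c(M) = -(3 - 136/99)² = -(161/99)² = -1*25921/9801 = -25921/9801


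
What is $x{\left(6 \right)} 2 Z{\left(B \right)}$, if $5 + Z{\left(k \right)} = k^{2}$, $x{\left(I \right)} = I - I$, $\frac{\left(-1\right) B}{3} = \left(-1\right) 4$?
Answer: $0$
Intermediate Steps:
$B = 12$ ($B = - 3 \left(\left(-1\right) 4\right) = \left(-3\right) \left(-4\right) = 12$)
$x{\left(I \right)} = 0$
$Z{\left(k \right)} = -5 + k^{2}$
$x{\left(6 \right)} 2 Z{\left(B \right)} = 0 \cdot 2 \left(-5 + 12^{2}\right) = 0 \left(-5 + 144\right) = 0 \cdot 139 = 0$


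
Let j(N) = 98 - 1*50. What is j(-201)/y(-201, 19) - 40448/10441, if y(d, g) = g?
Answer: -267344/198379 ≈ -1.3476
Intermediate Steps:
j(N) = 48 (j(N) = 98 - 50 = 48)
j(-201)/y(-201, 19) - 40448/10441 = 48/19 - 40448/10441 = -267344/198379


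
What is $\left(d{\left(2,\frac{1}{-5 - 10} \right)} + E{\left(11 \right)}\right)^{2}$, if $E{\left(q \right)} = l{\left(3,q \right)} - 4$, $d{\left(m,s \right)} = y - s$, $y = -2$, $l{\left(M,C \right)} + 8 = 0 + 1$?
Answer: $\frac{37636}{225} \approx 167.27$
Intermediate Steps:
$l{\left(M,C \right)} = -7$ ($l{\left(M,C \right)} = -8 + \left(0 + 1\right) = -8 + 1 = -7$)
$d{\left(m,s \right)} = -2 - s$
$E{\left(q \right)} = -11$ ($E{\left(q \right)} = -7 - 4 = -11$)
$\left(d{\left(2,\frac{1}{-5 - 10} \right)} + E{\left(11 \right)}\right)^{2} = \left(\left(-2 - \frac{1}{-5 - 10}\right) - 11\right)^{2} = \left(\left(-2 - \frac{1}{-15}\right) - 11\right)^{2} = \left(\left(-2 - - \frac{1}{15}\right) - 11\right)^{2} = \left(\left(-2 + \frac{1}{15}\right) - 11\right)^{2} = \left(- \frac{29}{15} - 11\right)^{2} = \left(- \frac{194}{15}\right)^{2} = \frac{37636}{225}$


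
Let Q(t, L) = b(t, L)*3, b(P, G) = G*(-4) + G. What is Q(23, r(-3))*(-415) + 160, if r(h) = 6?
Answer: 22570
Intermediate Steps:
b(P, G) = -3*G (b(P, G) = -4*G + G = -3*G)
Q(t, L) = -9*L (Q(t, L) = -3*L*3 = -9*L)
Q(23, r(-3))*(-415) + 160 = -9*6*(-415) + 160 = -54*(-415) + 160 = 22410 + 160 = 22570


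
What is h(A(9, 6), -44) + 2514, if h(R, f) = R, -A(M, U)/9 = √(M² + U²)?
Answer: 2514 - 27*√13 ≈ 2416.6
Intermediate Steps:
A(M, U) = -9*√(M² + U²)
h(A(9, 6), -44) + 2514 = -9*√(9² + 6²) + 2514 = -9*√(81 + 36) + 2514 = -27*√13 + 2514 = 2514 - 27*√13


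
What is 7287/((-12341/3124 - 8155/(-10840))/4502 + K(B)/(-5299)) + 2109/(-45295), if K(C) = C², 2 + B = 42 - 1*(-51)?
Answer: -3627903700554938063/778374997332389 ≈ -4660.9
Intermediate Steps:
B = 91 (B = -2 + (42 - 1*(-51)) = -2 + (42 + 51) = -2 + 93 = 91)
7287/((-12341/3124 - 8155/(-10840))/4502 + K(B)/(-5299)) + 2109/(-45295) = 7287/((-12341/3124 - 8155/(-10840))/4502 + 91²/(-5299)) + 2109/(-45295) = 7287/((-12341*1/3124 - 8155*(-1/10840))*(1/4502) + 8281*(-1/5299)) + 2109*(-1/45295) = 7287/((-12341/3124 + 1631/2168)*(1/4502) - 1183/757) - 2109/45295 = 7287/(-5415011/1693208*1/4502 - 1183/757) - 2109/45295 = 7287/(-5415011/7622822416 - 1183/757) - 2109/45295 = 7287/(-9021898081455/5770476568912) - 2109/45295 = 7287*(-5770476568912/9021898081455) - 2109/45295 = -2002355369412464/429614194355 - 2109/45295 = -3627903700554938063/778374997332389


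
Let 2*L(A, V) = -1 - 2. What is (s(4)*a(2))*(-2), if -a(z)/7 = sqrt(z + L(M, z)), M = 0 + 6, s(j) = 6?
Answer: 42*sqrt(2) ≈ 59.397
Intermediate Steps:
M = 6
L(A, V) = -3/2 (L(A, V) = (-1 - 2)/2 = (1/2)*(-3) = -3/2)
a(z) = -7*sqrt(-3/2 + z) (a(z) = -7*sqrt(z - 3/2) = -7*sqrt(-3/2 + z))
(s(4)*a(2))*(-2) = (6*(-7*sqrt(-6 + 4*2)/2))*(-2) = (6*(-7*sqrt(-6 + 8)/2))*(-2) = (6*(-7*sqrt(2)/2))*(-2) = -21*sqrt(2)*(-2) = 42*sqrt(2)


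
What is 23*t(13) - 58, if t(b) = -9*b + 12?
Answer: -2473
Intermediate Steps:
t(b) = 12 - 9*b
23*t(13) - 58 = 23*(12 - 9*13) - 58 = 23*(12 - 117) - 58 = 23*(-105) - 58 = -2415 - 58 = -2473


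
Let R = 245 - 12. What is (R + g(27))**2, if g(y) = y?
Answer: 67600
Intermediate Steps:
R = 233
(R + g(27))**2 = (233 + 27)**2 = 260**2 = 67600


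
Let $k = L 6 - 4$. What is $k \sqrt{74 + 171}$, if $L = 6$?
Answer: $224 \sqrt{5} \approx 500.88$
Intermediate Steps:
$k = 32$ ($k = 6 \cdot 6 - 4 = 36 - 4 = 32$)
$k \sqrt{74 + 171} = 32 \sqrt{74 + 171} = 32 \sqrt{245} = 32 \cdot 7 \sqrt{5} = 224 \sqrt{5}$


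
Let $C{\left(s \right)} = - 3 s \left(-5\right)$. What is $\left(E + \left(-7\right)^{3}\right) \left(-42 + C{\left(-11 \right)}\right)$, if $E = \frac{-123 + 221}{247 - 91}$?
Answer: $\frac{1842645}{26} \approx 70871.0$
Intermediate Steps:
$C{\left(s \right)} = 15 s$
$E = \frac{49}{78}$ ($E = \frac{98}{156} = 98 \cdot \frac{1}{156} = \frac{49}{78} \approx 0.62821$)
$\left(E + \left(-7\right)^{3}\right) \left(-42 + C{\left(-11 \right)}\right) = \left(\frac{49}{78} + \left(-7\right)^{3}\right) \left(-42 + 15 \left(-11\right)\right) = \left(\frac{49}{78} - 343\right) \left(-42 - 165\right) = \left(- \frac{26705}{78}\right) \left(-207\right) = \frac{1842645}{26}$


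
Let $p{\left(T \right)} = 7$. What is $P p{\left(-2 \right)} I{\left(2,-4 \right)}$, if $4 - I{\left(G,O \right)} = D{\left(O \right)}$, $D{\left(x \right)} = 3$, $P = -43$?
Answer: $-301$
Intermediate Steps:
$I{\left(G,O \right)} = 1$ ($I{\left(G,O \right)} = 4 - 3 = 1$)
$P p{\left(-2 \right)} I{\left(2,-4 \right)} = \left(-43\right) 7 \cdot 1 = \left(-301\right) 1 = -301$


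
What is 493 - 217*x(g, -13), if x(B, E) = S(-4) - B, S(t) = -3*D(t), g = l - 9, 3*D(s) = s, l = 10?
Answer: -158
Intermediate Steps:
D(s) = s/3
g = 1 (g = 10 - 9 = 1)
S(t) = -t
x(B, E) = 4 - B (x(B, E) = -1*(-4) - B = 4 - B)
493 - 217*x(g, -13) = 493 - 217*(4 - 1*1) = 493 - 217*(4 - 1) = 493 - 217*3 = 493 - 651 = -158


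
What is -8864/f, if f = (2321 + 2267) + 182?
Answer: -4432/2385 ≈ -1.8583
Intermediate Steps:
f = 4770 (f = 4588 + 182 = 4770)
-8864/f = -8864/4770 = -8864*1/4770 = -4432/2385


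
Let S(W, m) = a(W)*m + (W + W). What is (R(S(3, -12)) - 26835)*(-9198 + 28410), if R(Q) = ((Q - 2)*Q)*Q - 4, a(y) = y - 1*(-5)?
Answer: -14832413268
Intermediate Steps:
a(y) = 5 + y (a(y) = y + 5 = 5 + y)
S(W, m) = 2*W + m*(5 + W) (S(W, m) = (5 + W)*m + (W + W) = m*(5 + W) + 2*W = 2*W + m*(5 + W))
R(Q) = -4 + Q²*(-2 + Q) (R(Q) = ((-2 + Q)*Q)*Q - 4 = (Q*(-2 + Q))*Q - 4 = Q²*(-2 + Q) - 4 = -4 + Q²*(-2 + Q))
(R(S(3, -12)) - 26835)*(-9198 + 28410) = ((-4 + (2*3 - 12*(5 + 3))³ - 2*(2*3 - 12*(5 + 3))²) - 26835)*(-9198 + 28410) = ((-4 + (6 - 12*8)³ - 2*(6 - 12*8)²) - 26835)*19212 = ((-4 + (6 - 96)³ - 2*(6 - 96)²) - 26835)*19212 = ((-4 + (-90)³ - 2*(-90)²) - 26835)*19212 = ((-4 - 729000 - 2*8100) - 26835)*19212 = ((-4 - 729000 - 16200) - 26835)*19212 = (-745204 - 26835)*19212 = -772039*19212 = -14832413268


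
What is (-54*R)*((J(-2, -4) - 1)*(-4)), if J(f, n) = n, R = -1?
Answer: 1080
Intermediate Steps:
(-54*R)*((J(-2, -4) - 1)*(-4)) = (-54*(-1))*((-4 - 1)*(-4)) = 54*(-5*(-4)) = 54*20 = 1080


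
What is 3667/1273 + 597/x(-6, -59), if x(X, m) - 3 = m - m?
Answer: 13526/67 ≈ 201.88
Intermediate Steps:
x(X, m) = 3 (x(X, m) = 3 + (m - m) = 3 + 0 = 3)
3667/1273 + 597/x(-6, -59) = 3667/1273 + 597/3 = 3667*(1/1273) + 597*(⅓) = 193/67 + 199 = 13526/67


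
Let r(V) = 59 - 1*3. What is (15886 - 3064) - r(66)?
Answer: 12766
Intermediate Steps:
r(V) = 56 (r(V) = 59 - 3 = 56)
(15886 - 3064) - r(66) = (15886 - 3064) - 1*56 = 12822 - 56 = 12766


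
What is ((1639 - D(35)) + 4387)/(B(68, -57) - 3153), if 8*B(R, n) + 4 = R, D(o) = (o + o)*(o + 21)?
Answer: -2106/3145 ≈ -0.66963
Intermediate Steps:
D(o) = 2*o*(21 + o) (D(o) = (2*o)*(21 + o) = 2*o*(21 + o))
B(R, n) = -½ + R/8
((1639 - D(35)) + 4387)/(B(68, -57) - 3153) = ((1639 - 2*35*(21 + 35)) + 4387)/((-½ + (⅛)*68) - 3153) = ((1639 - 2*35*56) + 4387)/((-½ + 17/2) - 3153) = ((1639 - 1*3920) + 4387)/(8 - 3153) = ((1639 - 3920) + 4387)/(-3145) = (-2281 + 4387)*(-1/3145) = 2106*(-1/3145) = -2106/3145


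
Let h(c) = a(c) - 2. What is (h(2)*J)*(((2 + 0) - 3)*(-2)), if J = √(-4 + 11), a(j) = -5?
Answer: -14*√7 ≈ -37.041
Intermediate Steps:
h(c) = -7 (h(c) = -5 - 2 = -7)
J = √7 ≈ 2.6458
(h(2)*J)*(((2 + 0) - 3)*(-2)) = (-7*√7)*(((2 + 0) - 3)*(-2)) = (-7*√7)*((2 - 3)*(-2)) = (-7*√7)*(-1*(-2)) = -7*√7*2 = -14*√7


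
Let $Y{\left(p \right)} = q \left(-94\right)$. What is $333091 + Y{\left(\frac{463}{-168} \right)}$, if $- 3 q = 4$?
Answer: $\frac{999649}{3} \approx 3.3322 \cdot 10^{5}$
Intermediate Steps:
$q = - \frac{4}{3}$ ($q = \left(- \frac{1}{3}\right) 4 = - \frac{4}{3} \approx -1.3333$)
$Y{\left(p \right)} = \frac{376}{3}$ ($Y{\left(p \right)} = \left(- \frac{4}{3}\right) \left(-94\right) = \frac{376}{3}$)
$333091 + Y{\left(\frac{463}{-168} \right)} = 333091 + \frac{376}{3} = \frac{999649}{3}$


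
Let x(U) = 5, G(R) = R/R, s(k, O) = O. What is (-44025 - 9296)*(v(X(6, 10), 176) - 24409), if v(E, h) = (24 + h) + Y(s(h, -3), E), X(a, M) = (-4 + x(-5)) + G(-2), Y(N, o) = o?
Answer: 1290741447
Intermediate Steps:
G(R) = 1
X(a, M) = 2 (X(a, M) = (-4 + 5) + 1 = 1 + 1 = 2)
v(E, h) = 24 + E + h (v(E, h) = (24 + h) + E = 24 + E + h)
(-44025 - 9296)*(v(X(6, 10), 176) - 24409) = (-44025 - 9296)*((24 + 2 + 176) - 24409) = -53321*(202 - 24409) = -53321*(-24207) = 1290741447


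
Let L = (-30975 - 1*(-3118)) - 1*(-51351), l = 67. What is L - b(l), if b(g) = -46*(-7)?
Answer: 23172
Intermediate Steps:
b(g) = 322
L = 23494 (L = (-30975 + 3118) + 51351 = -27857 + 51351 = 23494)
L - b(l) = 23494 - 1*322 = 23494 - 322 = 23172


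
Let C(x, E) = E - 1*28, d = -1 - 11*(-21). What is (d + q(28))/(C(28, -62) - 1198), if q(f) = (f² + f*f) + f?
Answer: -913/644 ≈ -1.4177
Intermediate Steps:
d = 230 (d = -1 + 231 = 230)
C(x, E) = -28 + E (C(x, E) = E - 28 = -28 + E)
q(f) = f + 2*f² (q(f) = (f² + f²) + f = 2*f² + f = f + 2*f²)
(d + q(28))/(C(28, -62) - 1198) = (230 + 28*(1 + 2*28))/((-28 - 62) - 1198) = (230 + 28*(1 + 56))/(-90 - 1198) = (230 + 28*57)/(-1288) = (230 + 1596)*(-1/1288) = 1826*(-1/1288) = -913/644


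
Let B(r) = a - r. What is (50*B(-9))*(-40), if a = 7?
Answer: -32000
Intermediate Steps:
B(r) = 7 - r
(50*B(-9))*(-40) = (50*(7 - 1*(-9)))*(-40) = (50*(7 + 9))*(-40) = (50*16)*(-40) = 800*(-40) = -32000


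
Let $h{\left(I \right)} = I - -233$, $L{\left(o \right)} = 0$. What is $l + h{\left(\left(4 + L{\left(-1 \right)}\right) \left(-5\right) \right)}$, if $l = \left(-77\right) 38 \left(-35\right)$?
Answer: $102623$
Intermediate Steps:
$h{\left(I \right)} = 233 + I$ ($h{\left(I \right)} = I + 233 = 233 + I$)
$l = 102410$ ($l = \left(-2926\right) \left(-35\right) = 102410$)
$l + h{\left(\left(4 + L{\left(-1 \right)}\right) \left(-5\right) \right)} = 102410 + \left(233 + \left(4 + 0\right) \left(-5\right)\right) = 102410 + \left(233 + 4 \left(-5\right)\right) = 102410 + \left(233 - 20\right) = 102410 + 213 = 102623$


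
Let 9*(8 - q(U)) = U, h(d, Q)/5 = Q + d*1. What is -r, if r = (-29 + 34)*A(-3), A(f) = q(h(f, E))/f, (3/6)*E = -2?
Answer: 535/27 ≈ 19.815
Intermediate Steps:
E = -4 (E = 2*(-2) = -4)
h(d, Q) = 5*Q + 5*d (h(d, Q) = 5*(Q + d*1) = 5*(Q + d) = 5*Q + 5*d)
q(U) = 8 - U/9
A(f) = (92/9 - 5*f/9)/f (A(f) = (8 - (5*(-4) + 5*f)/9)/f = (8 - (-20 + 5*f)/9)/f = (8 + (20/9 - 5*f/9))/f = (92/9 - 5*f/9)/f)
r = -535/27 (r = (-29 + 34)*((⅑)*(92 - 5*(-3))/(-3)) = 5*((⅑)*(-⅓)*(92 + 15)) = 5*((⅑)*(-⅓)*107) = 5*(-107/27) = -535/27 ≈ -19.815)
-r = -1*(-535/27) = 535/27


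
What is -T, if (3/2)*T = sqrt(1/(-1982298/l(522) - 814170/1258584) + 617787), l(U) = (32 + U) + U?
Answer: -2*sqrt(6680723839981288979125923055)/311970574119 ≈ -524.00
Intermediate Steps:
l(U) = 32 + 2*U
T = 2*sqrt(6680723839981288979125923055)/311970574119 (T = 2*sqrt(1/(-1982298/(32 + 2*522) - 814170/1258584) + 617787)/3 = 2*sqrt(1/(-1982298/(32 + 1044) - 814170*1/1258584) + 617787)/3 = 2*sqrt(1/(-1982298/1076 - 135695/209764) + 617787)/3 = 2*sqrt(1/(-1982298*1/1076 - 135695/209764) + 617787)/3 = 2*sqrt(1/(-991149/538 - 135695/209764) + 617787)/3 = 2*sqrt(1/(-103990191373/56426516) + 617787)/3 = 2*sqrt(-56426516/103990191373 + 617787)/3 = 2*sqrt(64243788301325035/103990191373)/3 = 2*(sqrt(6680723839981288979125923055)/103990191373)/3 = 2*sqrt(6680723839981288979125923055)/311970574119 ≈ 524.00)
-T = -2*sqrt(6680723839981288979125923055)/311970574119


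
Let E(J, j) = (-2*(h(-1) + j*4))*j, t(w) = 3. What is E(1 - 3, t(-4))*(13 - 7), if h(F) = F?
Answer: -396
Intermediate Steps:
E(J, j) = j*(2 - 8*j) (E(J, j) = (-2*(-1 + j*4))*j = (-2*(-1 + 4*j))*j = (2 - 8*j)*j = j*(2 - 8*j))
E(1 - 3, t(-4))*(13 - 7) = (2*3*(1 - 4*3))*(13 - 7) = (2*3*(1 - 12))*6 = (2*3*(-11))*6 = -66*6 = -396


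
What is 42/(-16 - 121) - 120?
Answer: -16482/137 ≈ -120.31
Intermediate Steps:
42/(-16 - 121) - 120 = 42/(-137) - 120 = -1/137*42 - 120 = -42/137 - 120 = -16482/137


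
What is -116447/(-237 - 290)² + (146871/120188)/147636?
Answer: -229578175258993/547560484825008 ≈ -0.41927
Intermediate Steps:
-116447/(-237 - 290)² + (146871/120188)/147636 = -116447/((-527)²) + (146871*(1/120188))*(1/147636) = -116447/277729 + (146871/120188)*(1/147636) = -116447*1/277729 + 16319/1971563952 = -116447/277729 + 16319/1971563952 = -229578175258993/547560484825008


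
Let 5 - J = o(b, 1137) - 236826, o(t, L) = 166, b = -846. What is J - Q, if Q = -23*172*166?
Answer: 893361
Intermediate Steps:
J = 236665 (J = 5 - (166 - 236826) = 5 - 1*(-236660) = 5 + 236660 = 236665)
Q = -656696 (Q = -3956*166 = -656696)
J - Q = 236665 - 1*(-656696) = 236665 + 656696 = 893361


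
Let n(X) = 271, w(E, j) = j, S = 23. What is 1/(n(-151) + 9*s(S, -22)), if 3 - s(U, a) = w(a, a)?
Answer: 1/496 ≈ 0.0020161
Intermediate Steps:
s(U, a) = 3 - a
1/(n(-151) + 9*s(S, -22)) = 1/(271 + 9*(3 - 1*(-22))) = 1/(271 + 9*(3 + 22)) = 1/(271 + 9*25) = 1/(271 + 225) = 1/496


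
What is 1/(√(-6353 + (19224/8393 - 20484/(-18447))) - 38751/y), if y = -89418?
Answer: 258045534328582/3780920415794306637 - 126913948*I*√139766911169682797/3780920415794306637 ≈ 6.8249e-5 - 0.012549*I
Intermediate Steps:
1/(√(-6353 + (19224/8393 - 20484/(-18447))) - 38751/y) = 1/(√(-6353 + (19224/8393 - 20484/(-18447))) - 38751/(-89418)) = 1/(√(-6353 + (19224*(1/8393) - 20484*(-1/18447))) - 38751*(-1/89418)) = 1/(√(-6353 + (19224/8393 + 6828/6149)) + 12917/29806) = 1/(√(-6353 + 15955980/4691687) + 12917/29806) = 1/(√(-29790331531/4691687) + 12917/29806) = 1/(I*√139766911169682797/4691687 + 12917/29806) = 1/(12917/29806 + I*√139766911169682797/4691687)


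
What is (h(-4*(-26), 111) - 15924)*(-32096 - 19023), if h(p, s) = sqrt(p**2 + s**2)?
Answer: 814018956 - 51119*sqrt(23137) ≈ 8.0624e+8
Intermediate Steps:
(h(-4*(-26), 111) - 15924)*(-32096 - 19023) = (sqrt((-4*(-26))**2 + 111**2) - 15924)*(-32096 - 19023) = (sqrt(104**2 + 12321) - 15924)*(-51119) = (sqrt(10816 + 12321) - 15924)*(-51119) = (sqrt(23137) - 15924)*(-51119) = (-15924 + sqrt(23137))*(-51119) = 814018956 - 51119*sqrt(23137)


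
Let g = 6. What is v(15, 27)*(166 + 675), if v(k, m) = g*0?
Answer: 0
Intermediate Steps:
v(k, m) = 0 (v(k, m) = 6*0 = 0)
v(15, 27)*(166 + 675) = 0*(166 + 675) = 0*841 = 0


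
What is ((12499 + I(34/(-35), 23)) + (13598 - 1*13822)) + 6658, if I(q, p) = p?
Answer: 18956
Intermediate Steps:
((12499 + I(34/(-35), 23)) + (13598 - 1*13822)) + 6658 = ((12499 + 23) + (13598 - 1*13822)) + 6658 = (12522 + (13598 - 13822)) + 6658 = (12522 - 224) + 6658 = 12298 + 6658 = 18956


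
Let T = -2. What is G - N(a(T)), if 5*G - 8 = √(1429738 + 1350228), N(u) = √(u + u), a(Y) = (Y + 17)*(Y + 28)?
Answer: 8/5 - 2*√195 + 7*√56734/5 ≈ 307.14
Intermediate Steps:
a(Y) = (17 + Y)*(28 + Y)
N(u) = √2*√u (N(u) = √(2*u) = √2*√u)
G = 8/5 + 7*√56734/5 (G = 8/5 + √(1429738 + 1350228)/5 = 8/5 + √2779966/5 = 8/5 + (7*√56734)/5 = 8/5 + 7*√56734/5 ≈ 335.06)
G - N(a(T)) = (8/5 + 7*√56734/5) - √2*√(476 + (-2)² + 45*(-2)) = (8/5 + 7*√56734/5) - √2*√(476 + 4 - 90) = (8/5 + 7*√56734/5) - √2*√390 = (8/5 + 7*√56734/5) - 2*√195 = 8/5 - 2*√195 + 7*√56734/5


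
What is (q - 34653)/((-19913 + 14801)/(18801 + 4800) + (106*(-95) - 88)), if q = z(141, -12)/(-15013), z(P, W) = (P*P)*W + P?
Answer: 227271973627/66653291165 ≈ 3.4098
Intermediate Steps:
z(P, W) = P + W*P² (z(P, W) = P²*W + P = W*P² + P = P + W*P²)
q = 238431/15013 (q = (141*(1 + 141*(-12)))/(-15013) = (141*(1 - 1692))*(-1/15013) = (141*(-1691))*(-1/15013) = -238431*(-1/15013) = 238431/15013 ≈ 15.882)
(q - 34653)/((-19913 + 14801)/(18801 + 4800) + (106*(-95) - 88)) = (238431/15013 - 34653)/((-19913 + 14801)/(18801 + 4800) + (106*(-95) - 88)) = -520007058/(15013*(-5112/23601 + (-10070 - 88))) = -520007058/(15013*(-5112*1/23601 - 10158)) = -520007058/(15013*(-1704/7867 - 10158)) = -520007058/(15013*(-79914690/7867)) = -520007058/15013*(-7867/79914690) = 227271973627/66653291165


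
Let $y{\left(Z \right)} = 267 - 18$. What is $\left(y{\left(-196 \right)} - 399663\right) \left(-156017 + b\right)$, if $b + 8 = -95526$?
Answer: $100472991114$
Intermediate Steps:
$b = -95534$ ($b = -8 - 95526 = -95534$)
$y{\left(Z \right)} = 249$ ($y{\left(Z \right)} = 267 - 18 = 249$)
$\left(y{\left(-196 \right)} - 399663\right) \left(-156017 + b\right) = \left(249 - 399663\right) \left(-156017 - 95534\right) = \left(-399414\right) \left(-251551\right) = 100472991114$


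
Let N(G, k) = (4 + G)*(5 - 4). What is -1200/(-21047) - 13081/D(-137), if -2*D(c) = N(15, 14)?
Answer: 550654414/399893 ≈ 1377.0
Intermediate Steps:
N(G, k) = 4 + G (N(G, k) = (4 + G)*1 = 4 + G)
D(c) = -19/2 (D(c) = -(4 + 15)/2 = -½*19 = -19/2)
-1200/(-21047) - 13081/D(-137) = -1200/(-21047) - 13081/(-19/2) = -1200*(-1/21047) - 13081*(-2/19) = 1200/21047 + 26162/19 = 550654414/399893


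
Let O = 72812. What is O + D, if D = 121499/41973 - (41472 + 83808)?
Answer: -129536345/2469 ≈ -52465.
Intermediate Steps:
D = -309309173/2469 (D = 121499*(1/41973) - 1*125280 = 7147/2469 - 125280 = -309309173/2469 ≈ -1.2528e+5)
O + D = 72812 - 309309173/2469 = -129536345/2469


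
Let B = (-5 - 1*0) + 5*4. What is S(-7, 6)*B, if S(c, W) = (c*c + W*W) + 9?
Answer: 1410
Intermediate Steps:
B = 15 (B = (-5 + 0) + 20 = -5 + 20 = 15)
S(c, W) = 9 + W**2 + c**2 (S(c, W) = (c**2 + W**2) + 9 = (W**2 + c**2) + 9 = 9 + W**2 + c**2)
S(-7, 6)*B = (9 + 6**2 + (-7)**2)*15 = (9 + 36 + 49)*15 = 94*15 = 1410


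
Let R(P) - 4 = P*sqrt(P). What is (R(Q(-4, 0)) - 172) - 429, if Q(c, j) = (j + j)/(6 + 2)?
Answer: -597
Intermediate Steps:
Q(c, j) = j/4 (Q(c, j) = (2*j)/8 = (2*j)*(1/8) = j/4)
R(P) = 4 + P**(3/2) (R(P) = 4 + P*sqrt(P) = 4 + P**(3/2))
(R(Q(-4, 0)) - 172) - 429 = ((4 + ((1/4)*0)**(3/2)) - 172) - 429 = ((4 + 0**(3/2)) - 172) - 429 = ((4 + 0) - 172) - 429 = (4 - 172) - 429 = -168 - 429 = -597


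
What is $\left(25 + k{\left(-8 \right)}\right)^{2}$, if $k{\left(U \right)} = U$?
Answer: $289$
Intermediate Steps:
$\left(25 + k{\left(-8 \right)}\right)^{2} = \left(25 - 8\right)^{2} = 17^{2} = 289$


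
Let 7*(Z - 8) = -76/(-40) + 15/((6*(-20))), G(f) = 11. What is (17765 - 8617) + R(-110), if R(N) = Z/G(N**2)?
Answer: 28178151/3080 ≈ 9148.8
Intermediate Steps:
Z = 2311/280 (Z = 8 + (-76/(-40) + 15/((6*(-20))))/7 = 8 + (-76*(-1/40) + 15/(-120))/7 = 8 + (19/10 + 15*(-1/120))/7 = 8 + (19/10 - 1/8)/7 = 8 + (1/7)*(71/40) = 8 + 71/280 = 2311/280 ≈ 8.2536)
R(N) = 2311/3080 (R(N) = (2311/280)/11 = (2311/280)*(1/11) = 2311/3080)
(17765 - 8617) + R(-110) = (17765 - 8617) + 2311/3080 = 9148 + 2311/3080 = 28178151/3080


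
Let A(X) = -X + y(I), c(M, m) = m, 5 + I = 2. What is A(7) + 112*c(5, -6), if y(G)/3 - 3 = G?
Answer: -679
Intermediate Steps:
I = -3 (I = -5 + 2 = -3)
y(G) = 9 + 3*G
A(X) = -X (A(X) = -X + (9 + 3*(-3)) = -X + (9 - 9) = -X + 0 = -X)
A(7) + 112*c(5, -6) = -1*7 + 112*(-6) = -7 - 672 = -679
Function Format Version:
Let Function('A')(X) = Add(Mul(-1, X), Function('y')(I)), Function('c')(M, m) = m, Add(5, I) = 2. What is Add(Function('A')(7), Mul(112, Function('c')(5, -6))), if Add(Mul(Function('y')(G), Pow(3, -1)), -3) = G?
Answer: -679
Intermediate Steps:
I = -3 (I = Add(-5, 2) = -3)
Function('y')(G) = Add(9, Mul(3, G))
Function('A')(X) = Mul(-1, X) (Function('A')(X) = Add(Mul(-1, X), Add(9, Mul(3, -3))) = Add(Mul(-1, X), Add(9, -9)) = Add(Mul(-1, X), 0) = Mul(-1, X))
Add(Function('A')(7), Mul(112, Function('c')(5, -6))) = Add(Mul(-1, 7), Mul(112, -6)) = Add(-7, -672) = -679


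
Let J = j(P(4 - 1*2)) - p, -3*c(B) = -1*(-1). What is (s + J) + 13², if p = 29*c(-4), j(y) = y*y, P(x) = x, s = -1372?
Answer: -3568/3 ≈ -1189.3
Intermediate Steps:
j(y) = y²
c(B) = -⅓ (c(B) = -(-1)*(-1)/3 = -⅓*1 = -⅓)
p = -29/3 (p = 29*(-⅓) = -29/3 ≈ -9.6667)
J = 41/3 (J = (4 - 1*2)² - 1*(-29/3) = (4 - 2)² + 29/3 = 2² + 29/3 = 4 + 29/3 = 41/3 ≈ 13.667)
(s + J) + 13² = (-1372 + 41/3) + 13² = -4075/3 + 169 = -3568/3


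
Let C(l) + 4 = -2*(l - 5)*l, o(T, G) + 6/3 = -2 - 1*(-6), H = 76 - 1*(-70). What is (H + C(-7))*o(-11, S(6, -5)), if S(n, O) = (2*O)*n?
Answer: -52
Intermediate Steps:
S(n, O) = 2*O*n
H = 146 (H = 76 + 70 = 146)
o(T, G) = 2 (o(T, G) = -2 + (-2 - 1*(-6)) = -2 + (-2 + 6) = -2 + 4 = 2)
C(l) = -4 - 2*l*(-5 + l) (C(l) = -4 - 2*(l - 5)*l = -4 - 2*(-5 + l)*l = -4 - 2*l*(-5 + l))
(H + C(-7))*o(-11, S(6, -5)) = (146 + (-4 - 2*(-7)² + 10*(-7)))*2 = (146 + (-4 - 2*49 - 70))*2 = (146 + (-4 - 98 - 70))*2 = (146 - 172)*2 = -26*2 = -52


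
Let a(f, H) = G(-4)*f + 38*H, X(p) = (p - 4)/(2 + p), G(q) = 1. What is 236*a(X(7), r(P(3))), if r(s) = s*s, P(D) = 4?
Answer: 430700/3 ≈ 1.4357e+5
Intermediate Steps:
X(p) = (-4 + p)/(2 + p)
r(s) = s²
a(f, H) = f + 38*H (a(f, H) = 1*f + 38*H = f + 38*H)
236*a(X(7), r(P(3))) = 236*((-4 + 7)/(2 + 7) + 38*4²) = 236*(3/9 + 38*16) = 236*((⅑)*3 + 608) = 236*(⅓ + 608) = 236*(1825/3) = 430700/3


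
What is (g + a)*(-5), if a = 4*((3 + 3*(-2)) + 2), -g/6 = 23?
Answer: 710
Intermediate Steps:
g = -138 (g = -6*23 = -138)
a = -4 (a = 4*((3 - 6) + 2) = 4*(-3 + 2) = 4*(-1) = -4)
(g + a)*(-5) = (-138 - 4)*(-5) = -142*(-5) = 710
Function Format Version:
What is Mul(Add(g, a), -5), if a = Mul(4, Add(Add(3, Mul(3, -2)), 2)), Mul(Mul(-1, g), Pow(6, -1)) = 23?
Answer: 710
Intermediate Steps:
g = -138 (g = Mul(-6, 23) = -138)
a = -4 (a = Mul(4, Add(Add(3, -6), 2)) = Mul(4, Add(-3, 2)) = Mul(4, -1) = -4)
Mul(Add(g, a), -5) = Mul(Add(-138, -4), -5) = Mul(-142, -5) = 710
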